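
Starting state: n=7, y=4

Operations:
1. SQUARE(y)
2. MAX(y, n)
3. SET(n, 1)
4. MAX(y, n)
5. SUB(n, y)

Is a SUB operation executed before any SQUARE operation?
No

First SUB: step 5
First SQUARE: step 1
Since 5 > 1, SQUARE comes first.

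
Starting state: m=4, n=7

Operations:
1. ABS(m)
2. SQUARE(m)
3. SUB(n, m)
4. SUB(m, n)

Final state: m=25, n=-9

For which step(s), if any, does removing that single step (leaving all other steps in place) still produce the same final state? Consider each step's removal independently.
Step(s) 1

Testing removal of each single step:
Without step 1: final = m=25, n=-9 (same)
Without step 2: final = m=1, n=3 (different)
Without step 3: final = m=9, n=7 (different)
Without step 4: final = m=16, n=-9 (different)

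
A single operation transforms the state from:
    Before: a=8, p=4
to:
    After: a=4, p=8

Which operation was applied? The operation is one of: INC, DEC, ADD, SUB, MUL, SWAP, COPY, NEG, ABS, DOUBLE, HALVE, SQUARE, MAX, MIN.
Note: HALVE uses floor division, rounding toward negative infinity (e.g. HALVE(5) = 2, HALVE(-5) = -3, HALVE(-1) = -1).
SWAP(p, a)

Analyzing the change:
Before: a=8, p=4
After: a=4, p=8
Variable p changed from 4 to 8
Variable a changed from 8 to 4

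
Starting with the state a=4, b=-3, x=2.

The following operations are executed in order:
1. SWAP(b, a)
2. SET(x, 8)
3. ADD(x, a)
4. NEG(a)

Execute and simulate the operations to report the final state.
{a: 3, b: 4, x: 5}

Step-by-step execution:
Initial: a=4, b=-3, x=2
After step 1 (SWAP(b, a)): a=-3, b=4, x=2
After step 2 (SET(x, 8)): a=-3, b=4, x=8
After step 3 (ADD(x, a)): a=-3, b=4, x=5
After step 4 (NEG(a)): a=3, b=4, x=5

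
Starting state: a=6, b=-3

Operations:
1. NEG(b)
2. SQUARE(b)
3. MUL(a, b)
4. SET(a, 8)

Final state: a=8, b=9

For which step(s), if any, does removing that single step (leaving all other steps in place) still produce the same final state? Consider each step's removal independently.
Step(s) 1, 3

Testing removal of each single step:
Without step 1: final = a=8, b=9 (same)
Without step 2: final = a=8, b=3 (different)
Without step 3: final = a=8, b=9 (same)
Without step 4: final = a=54, b=9 (different)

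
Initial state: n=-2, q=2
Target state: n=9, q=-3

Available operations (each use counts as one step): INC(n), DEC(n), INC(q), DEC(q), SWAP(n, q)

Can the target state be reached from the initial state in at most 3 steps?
No

The target state cannot be reached within 3 steps.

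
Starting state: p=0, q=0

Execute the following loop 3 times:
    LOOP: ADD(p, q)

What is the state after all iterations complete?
p=0, q=0

Iteration trace:
Start: p=0, q=0
After iteration 1: p=0, q=0
After iteration 2: p=0, q=0
After iteration 3: p=0, q=0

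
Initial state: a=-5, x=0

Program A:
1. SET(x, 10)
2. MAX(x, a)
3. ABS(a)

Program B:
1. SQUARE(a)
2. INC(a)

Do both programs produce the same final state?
No

Program A final state: a=5, x=10
Program B final state: a=26, x=0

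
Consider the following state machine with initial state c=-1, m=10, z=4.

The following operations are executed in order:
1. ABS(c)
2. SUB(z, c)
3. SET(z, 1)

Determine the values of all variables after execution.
{c: 1, m: 10, z: 1}

Step-by-step execution:
Initial: c=-1, m=10, z=4
After step 1 (ABS(c)): c=1, m=10, z=4
After step 2 (SUB(z, c)): c=1, m=10, z=3
After step 3 (SET(z, 1)): c=1, m=10, z=1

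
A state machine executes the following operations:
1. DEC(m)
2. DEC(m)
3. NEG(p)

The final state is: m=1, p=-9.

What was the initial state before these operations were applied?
m=3, p=9

Working backwards:
Final state: m=1, p=-9
Before step 3 (NEG(p)): m=1, p=9
Before step 2 (DEC(m)): m=2, p=9
Before step 1 (DEC(m)): m=3, p=9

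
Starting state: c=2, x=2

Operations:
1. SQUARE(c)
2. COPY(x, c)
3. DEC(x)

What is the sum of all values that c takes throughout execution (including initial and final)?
14

Values of c at each step:
Initial: c = 2
After step 1: c = 4
After step 2: c = 4
After step 3: c = 4
Sum = 2 + 4 + 4 + 4 = 14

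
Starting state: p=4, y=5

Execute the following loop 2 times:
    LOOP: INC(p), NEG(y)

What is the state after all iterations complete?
p=6, y=5

Iteration trace:
Start: p=4, y=5
After iteration 1: p=5, y=-5
After iteration 2: p=6, y=5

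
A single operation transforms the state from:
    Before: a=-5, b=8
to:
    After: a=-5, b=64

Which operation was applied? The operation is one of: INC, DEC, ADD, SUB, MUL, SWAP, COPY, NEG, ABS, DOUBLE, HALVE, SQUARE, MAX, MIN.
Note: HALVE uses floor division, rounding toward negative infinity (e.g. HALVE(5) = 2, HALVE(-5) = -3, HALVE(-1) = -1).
SQUARE(b)

Analyzing the change:
Before: a=-5, b=8
After: a=-5, b=64
Variable b changed from 8 to 64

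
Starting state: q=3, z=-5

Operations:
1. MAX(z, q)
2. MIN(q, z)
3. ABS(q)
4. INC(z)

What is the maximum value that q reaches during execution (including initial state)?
3

Values of q at each step:
Initial: q = 3 ← maximum
After step 1: q = 3
After step 2: q = 3
After step 3: q = 3
After step 4: q = 3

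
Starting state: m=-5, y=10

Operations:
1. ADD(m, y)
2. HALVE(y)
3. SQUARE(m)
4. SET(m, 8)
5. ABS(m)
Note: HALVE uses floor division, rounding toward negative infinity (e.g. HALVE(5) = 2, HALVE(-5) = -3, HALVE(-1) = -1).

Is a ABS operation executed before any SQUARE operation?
No

First ABS: step 5
First SQUARE: step 3
Since 5 > 3, SQUARE comes first.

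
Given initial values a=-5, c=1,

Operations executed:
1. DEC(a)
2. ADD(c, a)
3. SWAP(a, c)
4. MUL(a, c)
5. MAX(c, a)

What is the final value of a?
a = 30

Tracing execution:
Step 1: DEC(a) → a = -6
Step 2: ADD(c, a) → a = -6
Step 3: SWAP(a, c) → a = -5
Step 4: MUL(a, c) → a = 30
Step 5: MAX(c, a) → a = 30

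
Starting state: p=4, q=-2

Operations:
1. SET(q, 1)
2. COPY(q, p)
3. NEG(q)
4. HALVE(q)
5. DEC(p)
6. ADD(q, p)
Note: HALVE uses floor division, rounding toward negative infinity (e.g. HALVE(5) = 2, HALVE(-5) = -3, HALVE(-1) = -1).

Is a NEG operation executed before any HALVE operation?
Yes

First NEG: step 3
First HALVE: step 4
Since 3 < 4, NEG comes first.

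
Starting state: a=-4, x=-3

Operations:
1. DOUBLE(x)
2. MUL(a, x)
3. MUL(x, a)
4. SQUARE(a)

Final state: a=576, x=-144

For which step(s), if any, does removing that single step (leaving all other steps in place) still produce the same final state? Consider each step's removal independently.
None - removing any single step changes the final result

Testing removal of each single step:
Without step 1: final = a=144, x=-36 (different)
Without step 2: final = a=16, x=24 (different)
Without step 3: final = a=576, x=-6 (different)
Without step 4: final = a=24, x=-144 (different)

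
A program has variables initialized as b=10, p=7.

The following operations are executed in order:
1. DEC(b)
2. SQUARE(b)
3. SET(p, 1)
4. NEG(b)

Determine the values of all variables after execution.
{b: -81, p: 1}

Step-by-step execution:
Initial: b=10, p=7
After step 1 (DEC(b)): b=9, p=7
After step 2 (SQUARE(b)): b=81, p=7
After step 3 (SET(p, 1)): b=81, p=1
After step 4 (NEG(b)): b=-81, p=1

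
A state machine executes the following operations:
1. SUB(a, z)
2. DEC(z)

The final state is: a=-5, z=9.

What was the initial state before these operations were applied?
a=5, z=10

Working backwards:
Final state: a=-5, z=9
Before step 2 (DEC(z)): a=-5, z=10
Before step 1 (SUB(a, z)): a=5, z=10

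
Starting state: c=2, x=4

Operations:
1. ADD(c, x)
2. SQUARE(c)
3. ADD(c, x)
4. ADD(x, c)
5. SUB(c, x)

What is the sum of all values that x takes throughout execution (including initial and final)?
104

Values of x at each step:
Initial: x = 4
After step 1: x = 4
After step 2: x = 4
After step 3: x = 4
After step 4: x = 44
After step 5: x = 44
Sum = 4 + 4 + 4 + 4 + 44 + 44 = 104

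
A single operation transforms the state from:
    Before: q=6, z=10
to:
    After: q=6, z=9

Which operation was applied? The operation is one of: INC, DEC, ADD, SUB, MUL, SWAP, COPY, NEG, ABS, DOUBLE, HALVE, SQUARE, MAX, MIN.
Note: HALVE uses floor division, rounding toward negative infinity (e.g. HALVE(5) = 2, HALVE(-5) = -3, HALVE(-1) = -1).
DEC(z)

Analyzing the change:
Before: q=6, z=10
After: q=6, z=9
Variable z changed from 10 to 9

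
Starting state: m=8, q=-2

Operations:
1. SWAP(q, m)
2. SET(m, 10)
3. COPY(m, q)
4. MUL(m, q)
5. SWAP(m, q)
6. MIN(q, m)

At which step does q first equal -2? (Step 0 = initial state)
Step 0

Tracing q:
Initial: q = -2 ← first occurrence
After step 1: q = 8
After step 2: q = 8
After step 3: q = 8
After step 4: q = 8
After step 5: q = 64
After step 6: q = 8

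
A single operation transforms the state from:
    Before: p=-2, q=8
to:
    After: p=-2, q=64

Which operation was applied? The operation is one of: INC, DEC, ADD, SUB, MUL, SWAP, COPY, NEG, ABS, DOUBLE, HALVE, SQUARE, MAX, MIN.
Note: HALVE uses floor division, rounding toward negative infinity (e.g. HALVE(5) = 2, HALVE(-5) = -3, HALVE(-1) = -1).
SQUARE(q)

Analyzing the change:
Before: p=-2, q=8
After: p=-2, q=64
Variable q changed from 8 to 64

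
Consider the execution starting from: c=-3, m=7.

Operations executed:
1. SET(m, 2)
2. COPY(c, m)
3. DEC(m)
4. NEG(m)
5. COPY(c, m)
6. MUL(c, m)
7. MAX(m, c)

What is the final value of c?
c = 1

Tracing execution:
Step 1: SET(m, 2) → c = -3
Step 2: COPY(c, m) → c = 2
Step 3: DEC(m) → c = 2
Step 4: NEG(m) → c = 2
Step 5: COPY(c, m) → c = -1
Step 6: MUL(c, m) → c = 1
Step 7: MAX(m, c) → c = 1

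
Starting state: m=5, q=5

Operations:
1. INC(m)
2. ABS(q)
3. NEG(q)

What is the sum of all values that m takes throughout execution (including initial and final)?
23

Values of m at each step:
Initial: m = 5
After step 1: m = 6
After step 2: m = 6
After step 3: m = 6
Sum = 5 + 6 + 6 + 6 = 23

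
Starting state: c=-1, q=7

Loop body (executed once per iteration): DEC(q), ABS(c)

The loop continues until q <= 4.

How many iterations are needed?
3

Tracing iterations:
Initial: c=-1, q=7
After iteration 1: c=1, q=6
After iteration 2: c=1, q=5
After iteration 3: c=1, q=4
q <= 4 now holds, so the loop exits after 3 iterations.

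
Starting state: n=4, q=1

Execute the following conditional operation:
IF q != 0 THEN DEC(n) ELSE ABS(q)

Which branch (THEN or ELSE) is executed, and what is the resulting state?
Branch: THEN, Final state: n=3, q=1

Evaluating condition: q != 0
q = 1
Condition is True, so THEN branch executes
After DEC(n): n=3, q=1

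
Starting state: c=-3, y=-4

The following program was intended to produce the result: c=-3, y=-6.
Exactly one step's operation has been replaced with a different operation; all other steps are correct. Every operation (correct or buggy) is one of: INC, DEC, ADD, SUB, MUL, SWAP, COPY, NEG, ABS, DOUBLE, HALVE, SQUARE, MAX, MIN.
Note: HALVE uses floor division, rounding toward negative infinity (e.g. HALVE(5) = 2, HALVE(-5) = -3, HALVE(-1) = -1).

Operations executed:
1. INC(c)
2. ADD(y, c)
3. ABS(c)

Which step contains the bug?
Step 3

Trace with buggy code:
Initial: c=-3, y=-4
After step 1: c=-2, y=-4
After step 2: c=-2, y=-6
After step 3: c=2, y=-6
Actual final c=2, y=-6 ≠ expected c=-3, y=-6.
Step 3 is the only position where a single-operation replacement can produce the expected result.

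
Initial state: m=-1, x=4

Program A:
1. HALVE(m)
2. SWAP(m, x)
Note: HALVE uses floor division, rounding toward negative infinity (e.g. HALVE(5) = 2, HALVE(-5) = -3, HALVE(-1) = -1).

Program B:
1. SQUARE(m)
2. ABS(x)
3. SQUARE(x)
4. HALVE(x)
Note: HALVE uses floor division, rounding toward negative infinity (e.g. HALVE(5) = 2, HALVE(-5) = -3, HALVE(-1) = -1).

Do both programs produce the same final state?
No

Program A final state: m=4, x=-1
Program B final state: m=1, x=8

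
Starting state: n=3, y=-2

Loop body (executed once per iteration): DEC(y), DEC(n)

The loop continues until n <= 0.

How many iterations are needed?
3

Tracing iterations:
Initial: n=3, y=-2
After iteration 1: n=2, y=-3
After iteration 2: n=1, y=-4
After iteration 3: n=0, y=-5
n <= 0 now holds, so the loop exits after 3 iterations.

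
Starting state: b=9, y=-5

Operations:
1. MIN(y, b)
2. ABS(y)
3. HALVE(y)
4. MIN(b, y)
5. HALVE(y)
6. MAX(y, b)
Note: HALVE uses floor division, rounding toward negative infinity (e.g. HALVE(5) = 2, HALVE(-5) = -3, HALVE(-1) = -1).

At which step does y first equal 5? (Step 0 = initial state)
Step 2

Tracing y:
Initial: y = -5
After step 1: y = -5
After step 2: y = 5 ← first occurrence
After step 3: y = 2
After step 4: y = 2
After step 5: y = 1
After step 6: y = 2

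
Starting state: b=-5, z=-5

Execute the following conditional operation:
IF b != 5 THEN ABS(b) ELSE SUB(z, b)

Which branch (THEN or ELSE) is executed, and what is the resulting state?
Branch: THEN, Final state: b=5, z=-5

Evaluating condition: b != 5
b = -5
Condition is True, so THEN branch executes
After ABS(b): b=5, z=-5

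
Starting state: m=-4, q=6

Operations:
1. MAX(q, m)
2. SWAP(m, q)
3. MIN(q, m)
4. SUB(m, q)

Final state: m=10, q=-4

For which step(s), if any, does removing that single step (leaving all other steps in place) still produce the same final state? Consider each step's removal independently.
Step(s) 1, 3

Testing removal of each single step:
Without step 1: final = m=10, q=-4 (same)
Without step 2: final = m=0, q=-4 (different)
Without step 3: final = m=10, q=-4 (same)
Without step 4: final = m=6, q=-4 (different)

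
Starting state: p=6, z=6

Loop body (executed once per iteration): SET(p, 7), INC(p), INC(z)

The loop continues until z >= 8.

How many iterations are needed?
2

Tracing iterations:
Initial: p=6, z=6
After iteration 1: p=8, z=7
After iteration 2: p=8, z=8
z >= 8 now holds, so the loop exits after 2 iterations.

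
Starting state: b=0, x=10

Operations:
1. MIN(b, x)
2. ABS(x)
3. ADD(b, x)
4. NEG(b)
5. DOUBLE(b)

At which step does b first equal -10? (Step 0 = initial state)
Step 4

Tracing b:
Initial: b = 0
After step 1: b = 0
After step 2: b = 0
After step 3: b = 10
After step 4: b = -10 ← first occurrence
After step 5: b = -20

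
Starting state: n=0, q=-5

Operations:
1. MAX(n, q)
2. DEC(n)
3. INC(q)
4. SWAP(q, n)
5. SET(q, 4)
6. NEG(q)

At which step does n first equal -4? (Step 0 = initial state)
Step 4

Tracing n:
Initial: n = 0
After step 1: n = 0
After step 2: n = -1
After step 3: n = -1
After step 4: n = -4 ← first occurrence
After step 5: n = -4
After step 6: n = -4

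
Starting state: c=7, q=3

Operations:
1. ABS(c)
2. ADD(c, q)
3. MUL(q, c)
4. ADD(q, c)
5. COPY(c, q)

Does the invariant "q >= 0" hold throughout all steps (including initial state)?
Yes

The invariant holds at every step.

State at each step:
Initial: c=7, q=3
After step 1: c=7, q=3
After step 2: c=10, q=3
After step 3: c=10, q=30
After step 4: c=10, q=40
After step 5: c=40, q=40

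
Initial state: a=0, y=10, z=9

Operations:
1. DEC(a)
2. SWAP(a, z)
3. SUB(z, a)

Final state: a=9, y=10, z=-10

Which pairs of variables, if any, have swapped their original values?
None

Comparing initial and final values:
y: 10 → 10
z: 9 → -10
a: 0 → 9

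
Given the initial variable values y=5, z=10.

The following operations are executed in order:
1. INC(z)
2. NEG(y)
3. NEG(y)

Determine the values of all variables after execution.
{y: 5, z: 11}

Step-by-step execution:
Initial: y=5, z=10
After step 1 (INC(z)): y=5, z=11
After step 2 (NEG(y)): y=-5, z=11
After step 3 (NEG(y)): y=5, z=11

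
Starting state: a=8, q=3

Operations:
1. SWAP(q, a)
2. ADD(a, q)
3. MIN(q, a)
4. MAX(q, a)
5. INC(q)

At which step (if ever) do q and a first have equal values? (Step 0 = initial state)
Step 4

q and a first become equal after step 4.

Comparing values at each step:
Initial: q=3, a=8
After step 1: q=8, a=3
After step 2: q=8, a=11
After step 3: q=8, a=11
After step 4: q=11, a=11 ← equal!
After step 5: q=12, a=11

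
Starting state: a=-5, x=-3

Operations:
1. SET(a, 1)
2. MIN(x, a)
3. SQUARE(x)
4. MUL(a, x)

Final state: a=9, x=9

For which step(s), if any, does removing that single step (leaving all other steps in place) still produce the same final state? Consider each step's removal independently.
Step(s) 2

Testing removal of each single step:
Without step 1: final = a=-125, x=25 (different)
Without step 2: final = a=9, x=9 (same)
Without step 3: final = a=-3, x=-3 (different)
Without step 4: final = a=1, x=9 (different)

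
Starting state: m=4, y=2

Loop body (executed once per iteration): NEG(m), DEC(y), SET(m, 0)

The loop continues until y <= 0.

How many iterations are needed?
2

Tracing iterations:
Initial: m=4, y=2
After iteration 1: m=0, y=1
After iteration 2: m=0, y=0
y <= 0 now holds, so the loop exits after 2 iterations.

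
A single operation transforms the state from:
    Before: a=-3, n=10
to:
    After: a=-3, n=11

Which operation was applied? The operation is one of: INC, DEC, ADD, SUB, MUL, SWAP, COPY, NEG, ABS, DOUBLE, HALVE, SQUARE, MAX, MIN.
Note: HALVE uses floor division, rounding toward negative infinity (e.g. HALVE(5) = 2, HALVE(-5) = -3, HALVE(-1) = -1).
INC(n)

Analyzing the change:
Before: a=-3, n=10
After: a=-3, n=11
Variable n changed from 10 to 11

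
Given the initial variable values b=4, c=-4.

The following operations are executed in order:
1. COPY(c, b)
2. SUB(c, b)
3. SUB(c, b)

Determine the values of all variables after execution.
{b: 4, c: -4}

Step-by-step execution:
Initial: b=4, c=-4
After step 1 (COPY(c, b)): b=4, c=4
After step 2 (SUB(c, b)): b=4, c=0
After step 3 (SUB(c, b)): b=4, c=-4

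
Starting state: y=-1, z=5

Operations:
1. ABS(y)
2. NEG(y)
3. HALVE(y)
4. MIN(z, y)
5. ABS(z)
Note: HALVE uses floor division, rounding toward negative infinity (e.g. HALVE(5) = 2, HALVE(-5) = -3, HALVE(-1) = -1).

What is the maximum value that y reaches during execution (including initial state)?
1

Values of y at each step:
Initial: y = -1
After step 1: y = 1 ← maximum
After step 2: y = -1
After step 3: y = -1
After step 4: y = -1
After step 5: y = -1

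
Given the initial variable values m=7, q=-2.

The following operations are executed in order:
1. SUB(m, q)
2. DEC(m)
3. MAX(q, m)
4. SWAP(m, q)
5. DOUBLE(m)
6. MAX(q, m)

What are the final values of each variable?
{m: 16, q: 16}

Step-by-step execution:
Initial: m=7, q=-2
After step 1 (SUB(m, q)): m=9, q=-2
After step 2 (DEC(m)): m=8, q=-2
After step 3 (MAX(q, m)): m=8, q=8
After step 4 (SWAP(m, q)): m=8, q=8
After step 5 (DOUBLE(m)): m=16, q=8
After step 6 (MAX(q, m)): m=16, q=16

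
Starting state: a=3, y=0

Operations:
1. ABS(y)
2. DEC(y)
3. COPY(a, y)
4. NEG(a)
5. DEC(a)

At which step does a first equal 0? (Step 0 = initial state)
Step 5

Tracing a:
Initial: a = 3
After step 1: a = 3
After step 2: a = 3
After step 3: a = -1
After step 4: a = 1
After step 5: a = 0 ← first occurrence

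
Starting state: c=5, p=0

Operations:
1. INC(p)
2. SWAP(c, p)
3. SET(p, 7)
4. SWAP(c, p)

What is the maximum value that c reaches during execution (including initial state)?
7

Values of c at each step:
Initial: c = 5
After step 1: c = 5
After step 2: c = 1
After step 3: c = 1
After step 4: c = 7 ← maximum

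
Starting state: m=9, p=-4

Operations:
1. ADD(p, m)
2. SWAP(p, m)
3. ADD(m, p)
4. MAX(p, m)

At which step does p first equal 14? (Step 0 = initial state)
Step 4

Tracing p:
Initial: p = -4
After step 1: p = 5
After step 2: p = 9
After step 3: p = 9
After step 4: p = 14 ← first occurrence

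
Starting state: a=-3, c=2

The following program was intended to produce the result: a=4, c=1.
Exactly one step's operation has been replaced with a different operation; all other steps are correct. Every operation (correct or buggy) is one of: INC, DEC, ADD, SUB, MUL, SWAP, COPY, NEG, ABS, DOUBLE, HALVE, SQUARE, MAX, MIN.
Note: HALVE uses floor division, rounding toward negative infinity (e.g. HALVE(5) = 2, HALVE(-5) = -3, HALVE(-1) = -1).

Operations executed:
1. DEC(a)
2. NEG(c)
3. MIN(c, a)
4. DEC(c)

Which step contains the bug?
Step 2

Trace with buggy code:
Initial: a=-3, c=2
After step 1: a=-4, c=2
After step 2: a=-4, c=-2
After step 3: a=-4, c=-4
After step 4: a=-4, c=-5
Actual final a=-4, c=-5 ≠ expected a=4, c=1.
Step 2 is the only position where a single-operation replacement can produce the expected result.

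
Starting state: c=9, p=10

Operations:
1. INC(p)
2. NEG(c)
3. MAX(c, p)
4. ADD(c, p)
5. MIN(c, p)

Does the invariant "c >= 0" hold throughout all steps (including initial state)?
No, violated after step 2

The invariant is violated after step 2.

State at each step:
Initial: c=9, p=10
After step 1: c=9, p=11
After step 2: c=-9, p=11
After step 3: c=11, p=11
After step 4: c=22, p=11
After step 5: c=11, p=11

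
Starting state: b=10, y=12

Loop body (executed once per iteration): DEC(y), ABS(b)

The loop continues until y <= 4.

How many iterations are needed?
8

Tracing iterations:
Initial: b=10, y=12
After iteration 1: b=10, y=11
After iteration 2: b=10, y=10
After iteration 3: b=10, y=9
After iteration 4: b=10, y=8
After iteration 5: b=10, y=7
After iteration 6: b=10, y=6
After iteration 7: b=10, y=5
After iteration 8: b=10, y=4
y <= 4 now holds, so the loop exits after 8 iterations.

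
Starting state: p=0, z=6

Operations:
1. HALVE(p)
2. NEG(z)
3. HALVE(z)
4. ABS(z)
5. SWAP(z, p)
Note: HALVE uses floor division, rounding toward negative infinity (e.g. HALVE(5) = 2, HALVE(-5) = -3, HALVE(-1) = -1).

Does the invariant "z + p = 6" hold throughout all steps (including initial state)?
No, violated after step 2

The invariant is violated after step 2.

State at each step:
Initial: p=0, z=6
After step 1: p=0, z=6
After step 2: p=0, z=-6
After step 3: p=0, z=-3
After step 4: p=0, z=3
After step 5: p=3, z=0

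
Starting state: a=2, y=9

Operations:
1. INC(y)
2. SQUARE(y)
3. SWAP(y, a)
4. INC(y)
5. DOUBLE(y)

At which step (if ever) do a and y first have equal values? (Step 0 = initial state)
Never

a and y never become equal during execution.

Comparing values at each step:
Initial: a=2, y=9
After step 1: a=2, y=10
After step 2: a=2, y=100
After step 3: a=100, y=2
After step 4: a=100, y=3
After step 5: a=100, y=6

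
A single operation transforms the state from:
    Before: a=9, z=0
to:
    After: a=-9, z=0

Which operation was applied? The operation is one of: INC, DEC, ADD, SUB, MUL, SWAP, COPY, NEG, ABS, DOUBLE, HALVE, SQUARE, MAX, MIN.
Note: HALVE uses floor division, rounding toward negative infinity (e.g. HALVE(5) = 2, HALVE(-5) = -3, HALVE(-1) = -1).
NEG(a)

Analyzing the change:
Before: a=9, z=0
After: a=-9, z=0
Variable a changed from 9 to -9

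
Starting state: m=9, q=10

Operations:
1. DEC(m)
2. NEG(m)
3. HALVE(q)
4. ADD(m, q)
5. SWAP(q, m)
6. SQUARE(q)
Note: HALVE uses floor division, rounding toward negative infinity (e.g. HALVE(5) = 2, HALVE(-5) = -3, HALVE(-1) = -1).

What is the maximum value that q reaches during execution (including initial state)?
10

Values of q at each step:
Initial: q = 10 ← maximum
After step 1: q = 10
After step 2: q = 10
After step 3: q = 5
After step 4: q = 5
After step 5: q = -3
After step 6: q = 9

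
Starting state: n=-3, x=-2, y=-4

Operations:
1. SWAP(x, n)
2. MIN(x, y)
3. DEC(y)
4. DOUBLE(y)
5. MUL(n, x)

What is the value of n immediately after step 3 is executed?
n = -2

Tracing n through execution:
Initial: n = -3
After step 1 (SWAP(x, n)): n = -2
After step 2 (MIN(x, y)): n = -2
After step 3 (DEC(y)): n = -2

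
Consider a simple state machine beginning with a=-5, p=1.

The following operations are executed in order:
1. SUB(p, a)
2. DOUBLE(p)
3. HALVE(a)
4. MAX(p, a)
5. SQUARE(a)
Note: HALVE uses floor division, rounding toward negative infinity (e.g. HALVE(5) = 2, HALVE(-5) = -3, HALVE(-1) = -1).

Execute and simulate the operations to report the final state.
{a: 9, p: 12}

Step-by-step execution:
Initial: a=-5, p=1
After step 1 (SUB(p, a)): a=-5, p=6
After step 2 (DOUBLE(p)): a=-5, p=12
After step 3 (HALVE(a)): a=-3, p=12
After step 4 (MAX(p, a)): a=-3, p=12
After step 5 (SQUARE(a)): a=9, p=12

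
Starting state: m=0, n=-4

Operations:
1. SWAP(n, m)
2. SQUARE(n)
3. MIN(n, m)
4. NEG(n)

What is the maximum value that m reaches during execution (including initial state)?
0

Values of m at each step:
Initial: m = 0 ← maximum
After step 1: m = -4
After step 2: m = -4
After step 3: m = -4
After step 4: m = -4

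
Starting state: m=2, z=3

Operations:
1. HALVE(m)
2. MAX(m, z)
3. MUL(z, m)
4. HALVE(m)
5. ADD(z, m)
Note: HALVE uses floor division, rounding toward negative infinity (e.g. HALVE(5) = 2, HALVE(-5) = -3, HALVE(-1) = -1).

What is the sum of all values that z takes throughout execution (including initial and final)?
37

Values of z at each step:
Initial: z = 3
After step 1: z = 3
After step 2: z = 3
After step 3: z = 9
After step 4: z = 9
After step 5: z = 10
Sum = 3 + 3 + 3 + 9 + 9 + 10 = 37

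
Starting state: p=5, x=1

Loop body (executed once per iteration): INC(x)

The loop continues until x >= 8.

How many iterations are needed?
7

Tracing iterations:
Initial: p=5, x=1
After iteration 1: p=5, x=2
After iteration 2: p=5, x=3
After iteration 3: p=5, x=4
After iteration 4: p=5, x=5
After iteration 5: p=5, x=6
After iteration 6: p=5, x=7
After iteration 7: p=5, x=8
x >= 8 now holds, so the loop exits after 7 iterations.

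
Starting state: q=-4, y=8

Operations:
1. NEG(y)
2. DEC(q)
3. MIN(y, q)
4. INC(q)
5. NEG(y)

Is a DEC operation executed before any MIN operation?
Yes

First DEC: step 2
First MIN: step 3
Since 2 < 3, DEC comes first.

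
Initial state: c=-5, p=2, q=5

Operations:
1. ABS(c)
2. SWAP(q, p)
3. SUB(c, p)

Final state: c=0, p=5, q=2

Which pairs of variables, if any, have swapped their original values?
(q, p)

Comparing initial and final values:
c: -5 → 0
q: 5 → 2
p: 2 → 5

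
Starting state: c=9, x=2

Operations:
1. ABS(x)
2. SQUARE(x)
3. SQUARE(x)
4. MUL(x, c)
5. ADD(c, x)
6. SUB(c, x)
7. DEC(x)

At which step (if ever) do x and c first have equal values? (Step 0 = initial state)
Never

x and c never become equal during execution.

Comparing values at each step:
Initial: x=2, c=9
After step 1: x=2, c=9
After step 2: x=4, c=9
After step 3: x=16, c=9
After step 4: x=144, c=9
After step 5: x=144, c=153
After step 6: x=144, c=9
After step 7: x=143, c=9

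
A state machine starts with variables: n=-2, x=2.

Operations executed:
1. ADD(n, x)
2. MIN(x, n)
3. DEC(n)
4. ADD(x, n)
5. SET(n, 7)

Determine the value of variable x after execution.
x = -1

Tracing execution:
Step 1: ADD(n, x) → x = 2
Step 2: MIN(x, n) → x = 0
Step 3: DEC(n) → x = 0
Step 4: ADD(x, n) → x = -1
Step 5: SET(n, 7) → x = -1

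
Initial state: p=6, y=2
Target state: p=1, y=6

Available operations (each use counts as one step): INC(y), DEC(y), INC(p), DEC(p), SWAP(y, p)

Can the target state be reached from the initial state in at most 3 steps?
Yes

Path (2 steps): DEC(y) → SWAP(y, p)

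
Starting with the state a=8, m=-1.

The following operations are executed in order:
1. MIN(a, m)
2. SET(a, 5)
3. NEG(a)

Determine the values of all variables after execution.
{a: -5, m: -1}

Step-by-step execution:
Initial: a=8, m=-1
After step 1 (MIN(a, m)): a=-1, m=-1
After step 2 (SET(a, 5)): a=5, m=-1
After step 3 (NEG(a)): a=-5, m=-1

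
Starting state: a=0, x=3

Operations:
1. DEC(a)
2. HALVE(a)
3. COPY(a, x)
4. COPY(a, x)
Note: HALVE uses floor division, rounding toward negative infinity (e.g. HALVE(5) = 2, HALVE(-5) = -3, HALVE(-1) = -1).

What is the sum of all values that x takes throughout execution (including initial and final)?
15

Values of x at each step:
Initial: x = 3
After step 1: x = 3
After step 2: x = 3
After step 3: x = 3
After step 4: x = 3
Sum = 3 + 3 + 3 + 3 + 3 = 15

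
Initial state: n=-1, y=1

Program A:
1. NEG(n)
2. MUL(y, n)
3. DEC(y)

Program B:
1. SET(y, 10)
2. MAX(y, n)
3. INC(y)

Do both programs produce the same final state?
No

Program A final state: n=1, y=0
Program B final state: n=-1, y=11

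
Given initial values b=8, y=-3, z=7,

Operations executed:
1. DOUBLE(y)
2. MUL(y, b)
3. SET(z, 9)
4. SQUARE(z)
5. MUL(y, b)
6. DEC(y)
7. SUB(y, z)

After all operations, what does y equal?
y = -466

Tracing execution:
Step 1: DOUBLE(y) → y = -6
Step 2: MUL(y, b) → y = -48
Step 3: SET(z, 9) → y = -48
Step 4: SQUARE(z) → y = -48
Step 5: MUL(y, b) → y = -384
Step 6: DEC(y) → y = -385
Step 7: SUB(y, z) → y = -466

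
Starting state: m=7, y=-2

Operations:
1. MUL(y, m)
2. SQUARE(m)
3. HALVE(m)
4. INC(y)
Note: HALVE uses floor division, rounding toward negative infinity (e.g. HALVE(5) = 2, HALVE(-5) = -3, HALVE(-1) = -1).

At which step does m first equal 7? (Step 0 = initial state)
Step 0

Tracing m:
Initial: m = 7 ← first occurrence
After step 1: m = 7
After step 2: m = 49
After step 3: m = 24
After step 4: m = 24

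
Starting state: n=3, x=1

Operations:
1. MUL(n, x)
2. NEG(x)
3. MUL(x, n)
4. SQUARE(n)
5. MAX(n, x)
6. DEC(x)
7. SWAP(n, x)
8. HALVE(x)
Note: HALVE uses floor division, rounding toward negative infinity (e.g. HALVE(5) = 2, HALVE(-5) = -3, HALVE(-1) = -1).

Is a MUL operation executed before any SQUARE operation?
Yes

First MUL: step 1
First SQUARE: step 4
Since 1 < 4, MUL comes first.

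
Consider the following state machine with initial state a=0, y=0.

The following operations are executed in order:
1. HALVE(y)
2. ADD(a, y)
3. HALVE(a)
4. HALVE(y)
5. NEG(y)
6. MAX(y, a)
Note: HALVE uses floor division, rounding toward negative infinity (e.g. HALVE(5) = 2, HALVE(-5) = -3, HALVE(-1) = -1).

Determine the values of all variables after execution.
{a: 0, y: 0}

Step-by-step execution:
Initial: a=0, y=0
After step 1 (HALVE(y)): a=0, y=0
After step 2 (ADD(a, y)): a=0, y=0
After step 3 (HALVE(a)): a=0, y=0
After step 4 (HALVE(y)): a=0, y=0
After step 5 (NEG(y)): a=0, y=0
After step 6 (MAX(y, a)): a=0, y=0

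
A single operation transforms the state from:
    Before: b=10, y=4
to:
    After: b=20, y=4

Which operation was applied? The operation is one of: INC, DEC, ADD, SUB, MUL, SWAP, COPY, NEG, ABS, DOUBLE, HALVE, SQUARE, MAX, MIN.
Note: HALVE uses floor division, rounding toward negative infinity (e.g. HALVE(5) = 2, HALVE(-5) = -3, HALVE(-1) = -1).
DOUBLE(b)

Analyzing the change:
Before: b=10, y=4
After: b=20, y=4
Variable b changed from 10 to 20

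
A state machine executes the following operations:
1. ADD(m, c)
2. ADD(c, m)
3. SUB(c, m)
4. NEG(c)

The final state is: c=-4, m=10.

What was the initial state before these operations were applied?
c=4, m=6

Working backwards:
Final state: c=-4, m=10
Before step 4 (NEG(c)): c=4, m=10
Before step 3 (SUB(c, m)): c=14, m=10
Before step 2 (ADD(c, m)): c=4, m=10
Before step 1 (ADD(m, c)): c=4, m=6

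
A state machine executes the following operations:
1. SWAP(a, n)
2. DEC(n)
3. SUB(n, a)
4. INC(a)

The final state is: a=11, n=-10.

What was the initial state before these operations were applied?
a=1, n=10

Working backwards:
Final state: a=11, n=-10
Before step 4 (INC(a)): a=10, n=-10
Before step 3 (SUB(n, a)): a=10, n=0
Before step 2 (DEC(n)): a=10, n=1
Before step 1 (SWAP(a, n)): a=1, n=10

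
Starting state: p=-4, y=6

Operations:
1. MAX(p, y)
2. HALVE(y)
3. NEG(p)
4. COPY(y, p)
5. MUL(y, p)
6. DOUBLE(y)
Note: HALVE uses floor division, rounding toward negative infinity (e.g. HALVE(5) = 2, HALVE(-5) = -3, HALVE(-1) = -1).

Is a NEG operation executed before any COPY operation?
Yes

First NEG: step 3
First COPY: step 4
Since 3 < 4, NEG comes first.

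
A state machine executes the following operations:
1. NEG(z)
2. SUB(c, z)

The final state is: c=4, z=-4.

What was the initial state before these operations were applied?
c=0, z=4

Working backwards:
Final state: c=4, z=-4
Before step 2 (SUB(c, z)): c=0, z=-4
Before step 1 (NEG(z)): c=0, z=4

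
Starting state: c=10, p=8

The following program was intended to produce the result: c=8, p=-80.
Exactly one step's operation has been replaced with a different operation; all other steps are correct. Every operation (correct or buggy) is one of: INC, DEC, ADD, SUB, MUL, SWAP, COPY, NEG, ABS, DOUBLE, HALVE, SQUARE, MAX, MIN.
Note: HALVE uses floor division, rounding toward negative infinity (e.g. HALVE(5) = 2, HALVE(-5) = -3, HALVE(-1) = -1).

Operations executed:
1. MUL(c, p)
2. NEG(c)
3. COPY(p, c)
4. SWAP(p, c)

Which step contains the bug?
Step 3

Trace with buggy code:
Initial: c=10, p=8
After step 1: c=80, p=8
After step 2: c=-80, p=8
After step 3: c=-80, p=-80
After step 4: c=-80, p=-80
Actual final c=-80, p=-80 ≠ expected c=8, p=-80.
Step 3 is the only position where a single-operation replacement can produce the expected result.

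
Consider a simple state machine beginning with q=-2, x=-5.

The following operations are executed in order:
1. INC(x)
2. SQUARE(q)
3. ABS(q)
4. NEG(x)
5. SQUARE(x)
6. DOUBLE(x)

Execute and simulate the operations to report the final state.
{q: 4, x: 32}

Step-by-step execution:
Initial: q=-2, x=-5
After step 1 (INC(x)): q=-2, x=-4
After step 2 (SQUARE(q)): q=4, x=-4
After step 3 (ABS(q)): q=4, x=-4
After step 4 (NEG(x)): q=4, x=4
After step 5 (SQUARE(x)): q=4, x=16
After step 6 (DOUBLE(x)): q=4, x=32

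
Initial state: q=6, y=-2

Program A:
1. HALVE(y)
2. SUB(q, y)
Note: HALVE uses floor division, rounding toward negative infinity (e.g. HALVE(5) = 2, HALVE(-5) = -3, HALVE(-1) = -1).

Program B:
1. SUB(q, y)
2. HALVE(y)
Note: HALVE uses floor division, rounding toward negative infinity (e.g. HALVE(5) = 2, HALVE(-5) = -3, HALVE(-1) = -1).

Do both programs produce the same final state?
No

Program A final state: q=7, y=-1
Program B final state: q=8, y=-1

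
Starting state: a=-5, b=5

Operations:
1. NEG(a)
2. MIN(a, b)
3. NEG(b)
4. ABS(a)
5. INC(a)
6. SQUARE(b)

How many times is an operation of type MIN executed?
1

Counting MIN operations:
Step 2: MIN(a, b) ← MIN
Total: 1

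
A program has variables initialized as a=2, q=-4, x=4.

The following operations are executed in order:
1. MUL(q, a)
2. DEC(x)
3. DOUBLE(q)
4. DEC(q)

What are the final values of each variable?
{a: 2, q: -17, x: 3}

Step-by-step execution:
Initial: a=2, q=-4, x=4
After step 1 (MUL(q, a)): a=2, q=-8, x=4
After step 2 (DEC(x)): a=2, q=-8, x=3
After step 3 (DOUBLE(q)): a=2, q=-16, x=3
After step 4 (DEC(q)): a=2, q=-17, x=3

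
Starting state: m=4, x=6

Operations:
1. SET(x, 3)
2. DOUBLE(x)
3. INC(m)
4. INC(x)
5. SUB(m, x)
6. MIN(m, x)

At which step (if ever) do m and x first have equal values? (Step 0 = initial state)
Never

m and x never become equal during execution.

Comparing values at each step:
Initial: m=4, x=6
After step 1: m=4, x=3
After step 2: m=4, x=6
After step 3: m=5, x=6
After step 4: m=5, x=7
After step 5: m=-2, x=7
After step 6: m=-2, x=7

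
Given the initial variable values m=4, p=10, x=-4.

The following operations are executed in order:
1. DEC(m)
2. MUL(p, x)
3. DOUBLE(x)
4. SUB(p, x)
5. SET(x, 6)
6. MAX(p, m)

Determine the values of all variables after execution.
{m: 3, p: 3, x: 6}

Step-by-step execution:
Initial: m=4, p=10, x=-4
After step 1 (DEC(m)): m=3, p=10, x=-4
After step 2 (MUL(p, x)): m=3, p=-40, x=-4
After step 3 (DOUBLE(x)): m=3, p=-40, x=-8
After step 4 (SUB(p, x)): m=3, p=-32, x=-8
After step 5 (SET(x, 6)): m=3, p=-32, x=6
After step 6 (MAX(p, m)): m=3, p=3, x=6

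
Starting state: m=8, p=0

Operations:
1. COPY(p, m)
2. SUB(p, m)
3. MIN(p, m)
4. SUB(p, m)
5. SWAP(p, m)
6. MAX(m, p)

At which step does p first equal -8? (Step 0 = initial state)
Step 4

Tracing p:
Initial: p = 0
After step 1: p = 8
After step 2: p = 0
After step 3: p = 0
After step 4: p = -8 ← first occurrence
After step 5: p = 8
After step 6: p = 8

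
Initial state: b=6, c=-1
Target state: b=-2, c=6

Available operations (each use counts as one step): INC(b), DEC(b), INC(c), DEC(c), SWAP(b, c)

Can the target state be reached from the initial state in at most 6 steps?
Yes

Path (2 steps): DEC(c) → SWAP(b, c)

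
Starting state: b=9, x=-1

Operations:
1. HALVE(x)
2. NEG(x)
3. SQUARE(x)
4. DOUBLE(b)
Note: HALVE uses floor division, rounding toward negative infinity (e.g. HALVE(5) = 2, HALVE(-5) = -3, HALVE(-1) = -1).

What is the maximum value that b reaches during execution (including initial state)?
18

Values of b at each step:
Initial: b = 9
After step 1: b = 9
After step 2: b = 9
After step 3: b = 9
After step 4: b = 18 ← maximum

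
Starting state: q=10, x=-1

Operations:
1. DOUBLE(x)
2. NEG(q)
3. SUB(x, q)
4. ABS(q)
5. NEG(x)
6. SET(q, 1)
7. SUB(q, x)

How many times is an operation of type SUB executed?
2

Counting SUB operations:
Step 3: SUB(x, q) ← SUB
Step 7: SUB(q, x) ← SUB
Total: 2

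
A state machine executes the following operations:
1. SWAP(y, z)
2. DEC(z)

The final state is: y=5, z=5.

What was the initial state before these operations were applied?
y=6, z=5

Working backwards:
Final state: y=5, z=5
Before step 2 (DEC(z)): y=5, z=6
Before step 1 (SWAP(y, z)): y=6, z=5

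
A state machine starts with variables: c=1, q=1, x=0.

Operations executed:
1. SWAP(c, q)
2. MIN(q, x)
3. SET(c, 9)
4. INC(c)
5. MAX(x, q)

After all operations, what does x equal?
x = 0

Tracing execution:
Step 1: SWAP(c, q) → x = 0
Step 2: MIN(q, x) → x = 0
Step 3: SET(c, 9) → x = 0
Step 4: INC(c) → x = 0
Step 5: MAX(x, q) → x = 0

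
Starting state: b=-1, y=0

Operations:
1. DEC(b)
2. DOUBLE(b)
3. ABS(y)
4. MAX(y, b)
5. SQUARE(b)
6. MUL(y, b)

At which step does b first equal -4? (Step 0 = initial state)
Step 2

Tracing b:
Initial: b = -1
After step 1: b = -2
After step 2: b = -4 ← first occurrence
After step 3: b = -4
After step 4: b = -4
After step 5: b = 16
After step 6: b = 16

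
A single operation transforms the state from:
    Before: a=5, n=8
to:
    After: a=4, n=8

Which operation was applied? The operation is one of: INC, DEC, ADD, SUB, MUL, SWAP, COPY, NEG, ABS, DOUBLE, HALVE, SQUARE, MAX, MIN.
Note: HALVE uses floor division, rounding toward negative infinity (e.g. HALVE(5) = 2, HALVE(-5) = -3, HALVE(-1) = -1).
DEC(a)

Analyzing the change:
Before: a=5, n=8
After: a=4, n=8
Variable a changed from 5 to 4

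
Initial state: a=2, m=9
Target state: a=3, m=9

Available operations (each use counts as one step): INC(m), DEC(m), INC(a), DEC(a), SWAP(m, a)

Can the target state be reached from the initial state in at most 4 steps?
Yes

Path (1 step): INC(a)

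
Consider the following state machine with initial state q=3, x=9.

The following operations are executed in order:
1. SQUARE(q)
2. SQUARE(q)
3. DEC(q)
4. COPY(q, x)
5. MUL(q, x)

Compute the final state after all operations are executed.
{q: 81, x: 9}

Step-by-step execution:
Initial: q=3, x=9
After step 1 (SQUARE(q)): q=9, x=9
After step 2 (SQUARE(q)): q=81, x=9
After step 3 (DEC(q)): q=80, x=9
After step 4 (COPY(q, x)): q=9, x=9
After step 5 (MUL(q, x)): q=81, x=9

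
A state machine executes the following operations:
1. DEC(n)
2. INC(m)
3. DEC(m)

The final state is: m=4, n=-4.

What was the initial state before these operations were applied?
m=4, n=-3

Working backwards:
Final state: m=4, n=-4
Before step 3 (DEC(m)): m=5, n=-4
Before step 2 (INC(m)): m=4, n=-4
Before step 1 (DEC(n)): m=4, n=-3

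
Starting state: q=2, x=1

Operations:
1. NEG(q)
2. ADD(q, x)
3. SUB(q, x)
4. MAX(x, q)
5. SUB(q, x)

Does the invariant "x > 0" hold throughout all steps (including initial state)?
Yes

The invariant holds at every step.

State at each step:
Initial: q=2, x=1
After step 1: q=-2, x=1
After step 2: q=-1, x=1
After step 3: q=-2, x=1
After step 4: q=-2, x=1
After step 5: q=-3, x=1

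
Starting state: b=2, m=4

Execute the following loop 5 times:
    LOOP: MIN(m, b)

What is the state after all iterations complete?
b=2, m=2

Iteration trace:
Start: b=2, m=4
After iteration 1: b=2, m=2
After iteration 2: b=2, m=2
After iteration 3: b=2, m=2
After iteration 4: b=2, m=2
After iteration 5: b=2, m=2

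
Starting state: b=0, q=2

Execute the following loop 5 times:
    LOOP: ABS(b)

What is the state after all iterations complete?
b=0, q=2

Iteration trace:
Start: b=0, q=2
After iteration 1: b=0, q=2
After iteration 2: b=0, q=2
After iteration 3: b=0, q=2
After iteration 4: b=0, q=2
After iteration 5: b=0, q=2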